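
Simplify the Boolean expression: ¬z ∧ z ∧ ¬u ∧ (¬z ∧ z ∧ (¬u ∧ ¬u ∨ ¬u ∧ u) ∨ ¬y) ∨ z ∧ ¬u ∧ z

z ∧ ¬u

¬z ∧ z ∧ ¬u ∧ (¬z ∧ z ∧ (¬u ∧ ¬u ∨ ¬u ∧ u) ∨ ¬y) ∨ z ∧ ¬u ∧ z
= ¬z ∧ z ∧ ¬u ∧ (¬z ∧ z ∧ ¬u ∨ ¬y) ∨ z ∧ ¬u ∧ z   (distribution)
= ¬z ∧ z ∧ ¬u ∨ z ∧ ¬u ∧ z   (absorption)
= z ∧ ¬u   (distribution)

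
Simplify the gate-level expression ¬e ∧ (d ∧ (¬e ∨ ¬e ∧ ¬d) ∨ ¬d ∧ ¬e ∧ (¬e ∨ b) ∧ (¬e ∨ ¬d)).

¬e

¬e ∧ (d ∧ (¬e ∨ ¬e ∧ ¬d) ∨ ¬d ∧ ¬e ∧ (¬e ∨ b) ∧ (¬e ∨ ¬d))
= ¬e ∧ (d ∧ (¬e ∨ ¬e ∧ ¬d) ∨ ¬d ∧ ¬e ∧ (¬e ∨ ¬d))   (absorption)
= ¬e ∧ (d ∧ ¬e ∨ ¬d ∧ ¬e ∧ (¬e ∨ ¬d))   (absorption)
= ¬e ∧ (d ∧ ¬e ∨ ¬d ∧ ¬e)   (absorption)
= ¬e ∧ ¬e   (distribution)
= ¬e   (idempotence)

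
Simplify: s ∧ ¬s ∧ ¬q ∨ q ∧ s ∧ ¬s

s ∧ ¬s ∧ ¬q ∨ q ∧ s ∧ ¬s
= s ∧ ¬s   [distribution]
= False   [complement]

False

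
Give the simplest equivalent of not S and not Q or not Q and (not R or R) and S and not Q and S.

not Q

not S and not Q or not Q and (not R or R) and S and not Q and S
= not S and not Q or not Q and S and not Q and S   [complement / identity]
= not S and not Q or not Q and S   [idempotence]
= not Q   [distribution]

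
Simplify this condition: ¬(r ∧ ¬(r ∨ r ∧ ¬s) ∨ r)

¬(r ∧ ¬(r ∨ r ∧ ¬s) ∨ r)
= ¬(r ∧ ¬r ∨ r)
= ¬r

¬r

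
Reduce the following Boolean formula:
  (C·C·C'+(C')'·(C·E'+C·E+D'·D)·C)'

C'

(C·C·C'+(C')'·(C·E'+C·E+D'·D)·C)'
= (C·C·C'+(C')'·(C+D'·D)·C)'   [distribution]
= (C·C·C'+C·(C+D'·D)·C)'   [double negation]
= (C·C·C'+C·C·C)'   [complement / identity]
= (C·C)'   [distribution]
= C'   [idempotence]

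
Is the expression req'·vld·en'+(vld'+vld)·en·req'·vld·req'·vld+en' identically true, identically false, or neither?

req'·vld·en'+(vld'+vld)·en·req'·vld·req'·vld+en'
= req'·vld·en'+(vld'+vld)·en·req'·vld+en'   — idempotence
= req'·vld·en'+en·req'·vld+en'   — complement / identity
= req'·vld+en'   — distribution
This depends on en, req, vld, so it is not a constant.

neither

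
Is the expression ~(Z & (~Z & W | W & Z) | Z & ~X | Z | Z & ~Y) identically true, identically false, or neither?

~(Z & (~Z & W | W & Z) | Z & ~X | Z | Z & ~Y)
= ~(Z & W | Z & ~X | Z | Z & ~Y)   — distribution
= ~(Z & W | Z & ~X | Z)   — absorption
= ~(Z & W | Z)   — absorption
= ~Z   — absorption
This depends on Z, so it is not a constant.

neither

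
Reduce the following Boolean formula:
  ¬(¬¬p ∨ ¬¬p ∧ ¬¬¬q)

¬p

¬(¬¬p ∨ ¬¬p ∧ ¬¬¬q)
= ¬(¬¬p ∨ ¬¬p ∧ ¬q)   (double negation)
= ¬¬¬p   (absorption)
= ¬p   (double negation)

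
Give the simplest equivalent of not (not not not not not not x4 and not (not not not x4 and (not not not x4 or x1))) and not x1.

not x4 and not x1

not (not not not not not not x4 and not (not not not x4 and (not not not x4 or x1))) and not x1
= (not not not not not x4 or not not not x4 and (not not not x4 or x1)) and not x1   [De Morgan]
= (not not not not not x4 or not not not x4) and not x1   [absorption]
= (not not not x4 or not not not x4) and not x1   [double negation]
= not not not x4 and not x1   [idempotence]
= not x4 and not x1   [double negation]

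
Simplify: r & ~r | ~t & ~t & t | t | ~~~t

1

r & ~r | ~t & ~t & t | t | ~~~t
= r & ~r | ~t & t | t | ~~~t   [idempotence]
= ~t & t | t | ~~~t   [complement / identity]
= t | ~~~t   [complement / identity]
= t | ~t   [double negation]
= 1   [complement]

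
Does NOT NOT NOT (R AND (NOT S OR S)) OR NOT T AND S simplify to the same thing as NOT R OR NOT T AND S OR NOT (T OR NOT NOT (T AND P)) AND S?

E1: NOT NOT NOT (R AND (NOT S OR S)) OR NOT T AND S
    = NOT NOT NOT R OR NOT T AND S   — complement / identity
    = NOT R OR NOT T AND S   — double negation
E2: NOT R OR NOT T AND S OR NOT (T OR NOT NOT (T AND P)) AND S
    = NOT R OR NOT T AND S OR NOT (T OR T AND P) AND S   — double negation
    = NOT R OR NOT T AND S OR NOT T AND S   — absorption
    = NOT R OR NOT T AND S   — idempotence
Both reduce to NOT R OR NOT T AND S, so they are equivalent.

Yes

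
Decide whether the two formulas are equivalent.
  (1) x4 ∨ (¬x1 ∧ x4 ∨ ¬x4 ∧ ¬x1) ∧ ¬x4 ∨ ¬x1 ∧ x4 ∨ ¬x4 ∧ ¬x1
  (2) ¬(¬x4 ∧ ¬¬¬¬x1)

Yes

E1: x4 ∨ (¬x1 ∧ x4 ∨ ¬x4 ∧ ¬x1) ∧ ¬x4 ∨ ¬x1 ∧ x4 ∨ ¬x4 ∧ ¬x1
    = x4 ∨ ¬x1 ∧ x4 ∨ ¬x4 ∧ ¬x1   [absorption]
    = x4 ∨ ¬x1   [distribution]
E2: ¬(¬x4 ∧ ¬¬¬¬x1)
    = ¬(¬x4 ∧ ¬¬x1)   [double negation]
    = x4 ∨ ¬x1   [De Morgan]
Both reduce to x4 ∨ ¬x1, so they are equivalent.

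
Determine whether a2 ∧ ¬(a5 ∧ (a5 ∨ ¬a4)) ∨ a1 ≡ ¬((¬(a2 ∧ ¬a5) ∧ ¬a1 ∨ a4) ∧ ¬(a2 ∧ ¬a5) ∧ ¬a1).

E1: a2 ∧ ¬(a5 ∧ (a5 ∨ ¬a4)) ∨ a1
    = a2 ∧ ¬a5 ∨ a1   (absorption)
E2: ¬((¬(a2 ∧ ¬a5) ∧ ¬a1 ∨ a4) ∧ ¬(a2 ∧ ¬a5) ∧ ¬a1)
    = ¬(¬(a2 ∧ ¬a5) ∧ ¬a1)   (absorption)
    = a2 ∧ ¬a5 ∨ a1   (De Morgan)
Both reduce to a2 ∧ ¬a5 ∨ a1, so they are equivalent.

Yes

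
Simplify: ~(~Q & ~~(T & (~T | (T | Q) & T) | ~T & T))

Q | ~T

~(~Q & ~~(T & (~T | (T | Q) & T) | ~T & T))
= ~(~Q & ~~(T & (~T | (T | Q) & T)))   — complement / identity
= Q | ~(T & (~T | (T | Q) & T))   — De Morgan
= Q | ~(T & (~T | T))   — absorption
= Q | ~T   — complement / identity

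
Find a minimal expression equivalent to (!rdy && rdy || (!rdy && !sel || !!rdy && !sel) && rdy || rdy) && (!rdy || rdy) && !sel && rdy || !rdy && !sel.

(!rdy && rdy || (!rdy && !sel || !!rdy && !sel) && rdy || rdy) && (!rdy || rdy) && !sel && rdy || !rdy && !sel
= (!rdy && rdy || (!rdy && !sel || rdy && !sel) && rdy || rdy) && (!rdy || rdy) && !sel && rdy || !rdy && !sel   (double negation)
= (!rdy && rdy || (!rdy || rdy) && !sel && rdy || rdy) && (!rdy || rdy) && !sel && rdy || !rdy && !sel   (distribution)
= ((!rdy || rdy) && !sel && rdy || rdy) && (!rdy || rdy) && !sel && rdy || !rdy && !sel   (complement / identity)
= (!rdy || rdy) && !sel && rdy || !rdy && !sel   (absorption)
= !sel && rdy || !rdy && !sel   (complement / identity)
= !sel   (distribution)

!sel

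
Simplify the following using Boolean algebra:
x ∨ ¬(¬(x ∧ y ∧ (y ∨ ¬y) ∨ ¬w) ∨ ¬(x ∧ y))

x

x ∨ ¬(¬(x ∧ y ∧ (y ∨ ¬y) ∨ ¬w) ∨ ¬(x ∧ y))
= x ∨ ¬(¬(x ∧ y ∨ ¬w) ∨ ¬(x ∧ y))   (complement / identity)
= x ∨ (x ∧ y ∨ ¬w) ∧ x ∧ y   (De Morgan)
= x ∨ x ∧ y   (absorption)
= x   (absorption)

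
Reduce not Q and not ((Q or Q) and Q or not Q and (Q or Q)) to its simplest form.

not Q and not ((Q or Q) and Q or not Q and (Q or Q))
= not Q and not (Q or Q)
= not Q and not Q
= not Q

not Q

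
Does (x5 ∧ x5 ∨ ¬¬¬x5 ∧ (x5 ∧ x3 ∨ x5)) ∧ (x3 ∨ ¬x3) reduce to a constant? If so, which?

no

(x5 ∧ x5 ∨ ¬¬¬x5 ∧ (x5 ∧ x3 ∨ x5)) ∧ (x3 ∨ ¬x3)
= (x5 ∧ x5 ∨ ¬¬¬x5 ∧ x5) ∧ (x3 ∨ ¬x3)   (absorption)
= (x5 ∧ x5 ∨ ¬x5 ∧ x5) ∧ (x3 ∨ ¬x3)   (double negation)
= x5 ∧ x5 ∨ ¬x5 ∧ x5   (complement / identity)
= x5   (distribution)
This depends on x5, so it is not a constant.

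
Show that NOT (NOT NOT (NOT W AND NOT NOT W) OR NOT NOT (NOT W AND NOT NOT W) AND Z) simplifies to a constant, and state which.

NOT (NOT NOT (NOT W AND NOT NOT W) OR NOT NOT (NOT W AND NOT NOT W) AND Z)
= NOT NOT NOT (NOT W AND NOT NOT W)   — absorption
= NOT NOT (W OR NOT W)   — De Morgan
= W OR NOT W   — double negation
= TRUE   — complement

TRUE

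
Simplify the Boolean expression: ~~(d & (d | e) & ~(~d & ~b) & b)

~~(d & (d | e) & ~(~d & ~b) & b)
= d & (d | e) & ~(~d & ~b) & b   — double negation
= d & (d | e) & (d | b) & b   — De Morgan
= d & (d | b) & b   — absorption
= d & b   — absorption

d & b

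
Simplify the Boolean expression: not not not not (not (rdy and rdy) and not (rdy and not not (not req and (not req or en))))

not not not not (not (rdy and rdy) and not (rdy and not not (not req and (not req or en))))
= not not not not (not (rdy and rdy) and not (rdy and not not not req))   — absorption
= not not (not (rdy and rdy) and not (rdy and not not not req))   — double negation
= not (rdy and rdy or rdy and not not not req)   — De Morgan
= not (rdy and rdy or rdy and not req)   — double negation
= not (rdy and (rdy or not req))   — distribution
= not rdy   — absorption

not rdy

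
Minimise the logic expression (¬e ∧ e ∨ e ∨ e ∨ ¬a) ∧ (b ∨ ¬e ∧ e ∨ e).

(¬e ∧ e ∨ e ∨ e ∨ ¬a) ∧ (b ∨ ¬e ∧ e ∨ e)
= (¬e ∧ e ∨ e ∨ ¬a) ∧ (b ∨ ¬e ∧ e ∨ e)
= ¬e ∧ e ∨ e ∨ ¬a ∧ b
= e ∨ ¬a ∧ b

e ∨ ¬a ∧ b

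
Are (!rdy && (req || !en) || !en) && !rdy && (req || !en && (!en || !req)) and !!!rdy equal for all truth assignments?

No

E1: (!rdy && (req || !en) || !en) && !rdy && (req || !en && (!en || !req))
    = (!rdy && (req || !en) || !en) && !rdy && (req || !en)   — absorption
    = !rdy && (req || !en)   — absorption
E2: !!!rdy
    = !rdy   — double negation
These differ: at en=1, rdy=0, req=0, E1 = 0 but E2 = 1.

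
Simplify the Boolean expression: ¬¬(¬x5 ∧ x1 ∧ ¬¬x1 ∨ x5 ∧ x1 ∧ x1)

x1

¬¬(¬x5 ∧ x1 ∧ ¬¬x1 ∨ x5 ∧ x1 ∧ x1)
= ¬¬(¬x5 ∧ x1 ∧ x1 ∨ x5 ∧ x1 ∧ x1)
= ¬¬(x1 ∧ x1)
= ¬¬x1
= x1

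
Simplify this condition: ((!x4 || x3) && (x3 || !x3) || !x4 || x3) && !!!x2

((!x4 || x3) && (x3 || !x3) || !x4 || x3) && !!!x2
= (!x4 || x3 || !x4 || x3) && !!!x2   — complement / identity
= (!x4 || x3 || !x4 || x3) && !x2   — double negation
= (!x4 || x3) && !x2   — idempotence

(!x4 || x3) && !x2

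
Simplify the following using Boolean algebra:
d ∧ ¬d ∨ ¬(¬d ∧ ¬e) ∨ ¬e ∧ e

d ∨ e

d ∧ ¬d ∨ ¬(¬d ∧ ¬e) ∨ ¬e ∧ e
= d ∧ ¬d ∨ ¬(¬d ∧ ¬e)   [complement / identity]
= ¬(¬d ∧ ¬e)   [complement / identity]
= d ∨ e   [De Morgan]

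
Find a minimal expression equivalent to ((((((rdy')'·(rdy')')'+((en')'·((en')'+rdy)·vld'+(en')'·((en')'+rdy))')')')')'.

rdy'+en'

((((((rdy')'·(rdy')')'+((en')'·((en')'+rdy)·vld'+(en')'·((en')'+rdy))')')')')'
= ((((((rdy')'·(rdy')')'+((en')'·((en')'+rdy))')')')')'   [absorption]
= ((((((rdy')'·(rdy')')'+((en')')')')')')'   [absorption]
= ((((rdy')'·(rdy')')'+((en')')')')'   [double negation]
= ((((rdy')')'+((en')')')')'   [idempotence]
= ((rdy')'·(en')')'   [De Morgan]
= rdy'+en'   [De Morgan]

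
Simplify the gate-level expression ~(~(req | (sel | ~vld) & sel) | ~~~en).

(req | sel) & en

~(~(req | (sel | ~vld) & sel) | ~~~en)
= ~(~(req | (sel | ~vld) & sel) | ~en)   — double negation
= (req | (sel | ~vld) & sel) & en   — De Morgan
= (req | sel) & en   — absorption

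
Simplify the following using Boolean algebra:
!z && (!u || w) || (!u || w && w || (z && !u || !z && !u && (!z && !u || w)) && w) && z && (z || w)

!u || w

!z && (!u || w) || (!u || w && w || (z && !u || !z && !u && (!z && !u || w)) && w) && z && (z || w)
= !z && (!u || w) || (!u || w && w || (z && !u || !z && !u) && w) && z && (z || w)   [absorption]
= !z && (!u || w) || (!u || w && w || (z && !u || !z && !u) && w) && z   [absorption]
= !z && (!u || w) || (!u || w && w || !u && w) && z   [distribution]
= !z && (!u || w) || (!u || w && (w || !u)) && z   [distribution]
= !z && (!u || w) || (!u || w) && z   [absorption]
= !u || w   [distribution]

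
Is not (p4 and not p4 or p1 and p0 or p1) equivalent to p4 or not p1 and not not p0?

E1: not (p4 and not p4 or p1 and p0 or p1)
    = not (p1 and p0 or p1)   — complement / identity
    = not p1   — absorption
E2: p4 or not p1 and not not p0
    = p4 or not p1 and p0   — double negation
These differ: at p0=1, p1=1, p4=1, E1 = 0 but E2 = 1.

No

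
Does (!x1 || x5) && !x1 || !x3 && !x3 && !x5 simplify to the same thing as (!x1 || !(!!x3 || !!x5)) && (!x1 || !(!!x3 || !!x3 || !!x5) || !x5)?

Yes

E1: (!x1 || x5) && !x1 || !x3 && !x3 && !x5
    = (!x1 || x5) && !x1 || !x3 && !x5   [idempotence]
    = !x1 || !x3 && !x5   [absorption]
E2: (!x1 || !(!!x3 || !!x5)) && (!x1 || !(!!x3 || !!x3 || !!x5) || !x5)
    = (!x1 || !(!!x3 || !!x5)) && (!x1 || !(!!x3 || !!x5) || !x5)   [idempotence]
    = !x1 || !(!!x3 || !!x5)   [absorption]
    = !x1 || !x3 && !x5   [De Morgan]
Both reduce to !x1 || !x3 && !x5, so they are equivalent.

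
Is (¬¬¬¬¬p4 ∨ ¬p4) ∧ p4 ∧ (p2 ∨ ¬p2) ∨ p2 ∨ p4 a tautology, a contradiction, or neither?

(¬¬¬¬¬p4 ∨ ¬p4) ∧ p4 ∧ (p2 ∨ ¬p2) ∨ p2 ∨ p4
= (¬¬¬¬¬p4 ∨ ¬p4) ∧ p4 ∨ p2 ∨ p4   [complement / identity]
= (¬¬¬p4 ∨ ¬p4) ∧ p4 ∨ p2 ∨ p4   [double negation]
= (¬p4 ∨ ¬p4) ∧ p4 ∨ p2 ∨ p4   [double negation]
= ¬p4 ∧ p4 ∨ p2 ∨ p4   [idempotence]
= p2 ∨ p4   [complement / identity]
This depends on p2, p4, so it is not a constant.

neither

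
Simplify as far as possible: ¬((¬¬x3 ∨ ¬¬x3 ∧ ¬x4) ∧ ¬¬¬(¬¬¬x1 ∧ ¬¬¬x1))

¬x3 ∨ ¬x1

¬((¬¬x3 ∨ ¬¬x3 ∧ ¬x4) ∧ ¬¬¬(¬¬¬x1 ∧ ¬¬¬x1))
= ¬((¬¬x3 ∨ ¬¬x3 ∧ ¬x4) ∧ ¬¬¬(¬¬¬x1 ∧ ¬x1))
= ¬((¬¬x3 ∨ ¬¬x3 ∧ ¬x4) ∧ ¬¬¬(¬x1 ∧ ¬x1))
= ¬((¬¬x3 ∨ ¬¬x3 ∧ ¬x4) ∧ ¬¬¬¬x1)
= ¬(¬¬x3 ∧ ¬¬¬¬x1)
= ¬x3 ∨ ¬¬¬x1
= ¬x3 ∨ ¬x1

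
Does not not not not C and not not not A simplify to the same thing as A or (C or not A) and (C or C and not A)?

No

E1: not not not not C and not not not A
    = not not C and not not not A   — double negation
    = C and not not not A   — double negation
    = C and not A   — double negation
E2: A or (C or not A) and (C or C and not A)
    = A or (C or not A) and C   — absorption
    = A or C   — absorption
These differ: at A=1, C=0, E1 = 0 but E2 = 1.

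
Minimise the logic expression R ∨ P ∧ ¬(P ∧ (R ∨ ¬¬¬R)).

R

R ∨ P ∧ ¬(P ∧ (R ∨ ¬¬¬R))
= R ∨ P ∧ ¬(P ∧ (R ∨ ¬R))   (double negation)
= R ∨ P ∧ ¬P   (complement / identity)
= R   (complement / identity)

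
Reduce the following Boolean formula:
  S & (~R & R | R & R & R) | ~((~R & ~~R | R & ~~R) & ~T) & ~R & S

S

S & (~R & R | R & R & R) | ~((~R & ~~R | R & ~~R) & ~T) & ~R & S
= S & (~R & R | R & R) | ~((~R & ~~R | R & ~~R) & ~T) & ~R & S
= S & (~R & R | R & R) | ~(~~R & ~T) & ~R & S
= S & R | ~(~~R & ~T) & ~R & S
= S & R | (~R | T) & ~R & S
= S & R | ~R & S
= S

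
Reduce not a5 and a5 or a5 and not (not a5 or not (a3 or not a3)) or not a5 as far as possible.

not a5 and a5 or a5 and not (not a5 or not (a3 or not a3)) or not a5
= not a5 and a5 or a5 and a5 and (a3 or not a3) or not a5   — De Morgan
= not a5 and a5 or a5 and a5 or not a5   — complement / identity
= a5 or not a5   — distribution
= True   — complement

True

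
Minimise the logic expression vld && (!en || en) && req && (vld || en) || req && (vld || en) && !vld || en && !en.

req && (vld || en)

vld && (!en || en) && req && (vld || en) || req && (vld || en) && !vld || en && !en
= vld && req && (vld || en) || req && (vld || en) && !vld || en && !en   — complement / identity
= req && (vld || en) || en && !en   — distribution
= req && (vld || en)   — complement / identity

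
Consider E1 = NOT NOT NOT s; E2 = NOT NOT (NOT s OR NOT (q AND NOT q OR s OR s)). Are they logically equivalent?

Yes

E1: NOT NOT NOT s
    = NOT s   (double negation)
E2: NOT NOT (NOT s OR NOT (q AND NOT q OR s OR s))
    = NOT NOT (NOT s OR NOT (s OR s))   (complement / identity)
    = NOT (s AND (s OR s))   (De Morgan)
    = NOT (s AND s)   (idempotence)
    = NOT s   (idempotence)
Both reduce to NOT s, so they are equivalent.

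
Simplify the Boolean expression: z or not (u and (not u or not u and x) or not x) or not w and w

z or x

z or not (u and (not u or not u and x) or not x) or not w and w
= z or not (u and (not u or not u and x) or not x)   (complement / identity)
= z or not (u and not u or not x)   (absorption)
= z or not not x   (complement / identity)
= z or x   (double negation)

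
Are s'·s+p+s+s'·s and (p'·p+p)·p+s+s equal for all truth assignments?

E1: s'·s+p+s+s'·s
    = s'·s+p+s   — complement / identity
    = p+s   — complement / identity
E2: (p'·p+p)·p+s+s
    = p·p+s+s   — complement / identity
    = p·p+s   — idempotence
    = p+s   — idempotence
Both reduce to p+s, so they are equivalent.

Yes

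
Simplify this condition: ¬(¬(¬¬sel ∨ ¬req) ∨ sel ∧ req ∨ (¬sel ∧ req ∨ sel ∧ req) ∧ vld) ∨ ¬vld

¬(¬(¬¬sel ∨ ¬req) ∨ sel ∧ req ∨ (¬sel ∧ req ∨ sel ∧ req) ∧ vld) ∨ ¬vld
= ¬(¬sel ∧ req ∨ sel ∧ req ∨ (¬sel ∧ req ∨ sel ∧ req) ∧ vld) ∨ ¬vld   [De Morgan]
= ¬(¬sel ∧ req ∨ sel ∧ req) ∨ ¬vld   [absorption]
= ¬req ∨ ¬vld   [distribution]

¬req ∨ ¬vld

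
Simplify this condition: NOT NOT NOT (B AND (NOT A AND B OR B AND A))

NOT NOT NOT (B AND (NOT A AND B OR B AND A))
= NOT NOT NOT (B AND B)   [distribution]
= NOT NOT NOT B   [idempotence]
= NOT B   [double negation]

NOT B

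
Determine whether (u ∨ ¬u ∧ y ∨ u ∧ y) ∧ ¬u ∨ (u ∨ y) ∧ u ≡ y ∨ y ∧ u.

E1: (u ∨ ¬u ∧ y ∨ u ∧ y) ∧ ¬u ∨ (u ∨ y) ∧ u
    = (u ∨ y) ∧ ¬u ∨ (u ∨ y) ∧ u   [distribution]
    = u ∨ y   [distribution]
E2: y ∨ y ∧ u
    = y   [absorption]
These differ: at u=1, y=0, E1 = 1 but E2 = 0.

No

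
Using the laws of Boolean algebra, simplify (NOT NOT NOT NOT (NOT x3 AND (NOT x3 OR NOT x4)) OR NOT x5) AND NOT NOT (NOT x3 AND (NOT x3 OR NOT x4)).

(NOT NOT NOT NOT (NOT x3 AND (NOT x3 OR NOT x4)) OR NOT x5) AND NOT NOT (NOT x3 AND (NOT x3 OR NOT x4))
= (NOT NOT (NOT x3 AND (NOT x3 OR NOT x4)) OR NOT x5) AND NOT NOT (NOT x3 AND (NOT x3 OR NOT x4))   (double negation)
= NOT NOT (NOT x3 AND (NOT x3 OR NOT x4))   (absorption)
= NOT NOT NOT x3   (absorption)
= NOT x3   (double negation)

NOT x3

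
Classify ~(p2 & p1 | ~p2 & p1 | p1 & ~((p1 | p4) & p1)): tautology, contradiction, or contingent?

~(p2 & p1 | ~p2 & p1 | p1 & ~((p1 | p4) & p1))
= ~(p2 & p1 | ~p2 & p1 | p1 & ~p1)   (absorption)
= ~(p2 & p1 | ~p2 & p1)   (complement / identity)
= ~p1   (distribution)
This depends on p1, so it is not a constant.

contingent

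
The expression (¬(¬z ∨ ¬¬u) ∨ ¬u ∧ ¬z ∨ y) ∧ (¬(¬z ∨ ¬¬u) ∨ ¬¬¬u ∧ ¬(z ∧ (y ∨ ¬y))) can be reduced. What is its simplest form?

(¬(¬z ∨ ¬¬u) ∨ ¬u ∧ ¬z ∨ y) ∧ (¬(¬z ∨ ¬¬u) ∨ ¬¬¬u ∧ ¬(z ∧ (y ∨ ¬y)))
= (¬(¬z ∨ ¬¬u) ∨ ¬u ∧ ¬z ∨ y) ∧ (¬(¬z ∨ ¬¬u) ∨ ¬¬¬u ∧ ¬z)   — complement / identity
= (¬(¬z ∨ ¬¬u) ∨ ¬u ∧ ¬z ∨ y) ∧ (¬(¬z ∨ ¬¬u) ∨ ¬u ∧ ¬z)   — double negation
= ¬(¬z ∨ ¬¬u) ∨ ¬u ∧ ¬z   — absorption
= z ∧ ¬u ∨ ¬u ∧ ¬z   — De Morgan
= ¬u   — distribution

¬u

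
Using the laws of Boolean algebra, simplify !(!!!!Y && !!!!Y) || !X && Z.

!Y || !X && Z

!(!!!!Y && !!!!Y) || !X && Z
= !(!!!!Y && !!Y) || !X && Z
= !!!Y || !Y || !X && Z
= !Y || !Y || !X && Z
= !Y || !X && Z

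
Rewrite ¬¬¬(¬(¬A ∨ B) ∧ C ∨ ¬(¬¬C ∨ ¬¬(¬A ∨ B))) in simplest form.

¬A ∨ B

¬¬¬(¬(¬A ∨ B) ∧ C ∨ ¬(¬¬C ∨ ¬¬(¬A ∨ B)))
= ¬¬¬(¬(¬A ∨ B) ∧ C ∨ ¬C ∧ ¬(¬A ∨ B))   (De Morgan)
= ¬¬¬¬(¬A ∨ B)   (distribution)
= ¬¬(¬A ∨ B)   (double negation)
= ¬A ∨ B   (double negation)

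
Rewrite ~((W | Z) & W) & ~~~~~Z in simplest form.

~W & ~Z

~((W | Z) & W) & ~~~~~Z
= ~((W | Z) & W) & ~~~Z   (double negation)
= ~((W | Z) & W) & ~Z   (double negation)
= ~W & ~Z   (absorption)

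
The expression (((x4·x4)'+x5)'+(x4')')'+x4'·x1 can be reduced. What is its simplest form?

(((x4·x4)'+x5)'+(x4')')'+x4'·x1
= ((x4·x4)'+x5)·x4'+x4'·x1   — De Morgan
= (x4'+x5)·x4'+x4'·x1   — idempotence
= x4'+x4'·x1   — absorption
= x4'   — absorption

x4'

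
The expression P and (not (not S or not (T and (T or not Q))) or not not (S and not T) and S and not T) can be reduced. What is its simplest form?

P and S

P and (not (not S or not (T and (T or not Q))) or not not (S and not T) and S and not T)
= P and (S and T and (T or not Q) or not not (S and not T) and S and not T)   (De Morgan)
= P and (S and T or not not (S and not T) and S and not T)   (absorption)
= P and (S and T or S and not T and S and not T)   (double negation)
= P and (S and T or S and not T)   (idempotence)
= P and S   (distribution)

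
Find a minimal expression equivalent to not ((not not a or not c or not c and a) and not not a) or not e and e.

not a

not ((not not a or not c or not c and a) and not not a) or not e and e
= not ((not not a or not c or not c and a) and not not a)   (complement / identity)
= not ((not not a or not c) and not not a)   (absorption)
= not not not a   (absorption)
= not a   (double negation)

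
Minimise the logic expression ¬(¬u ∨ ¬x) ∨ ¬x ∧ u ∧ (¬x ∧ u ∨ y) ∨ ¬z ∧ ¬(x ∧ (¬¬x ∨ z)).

u ∨ ¬z ∧ ¬x

¬(¬u ∨ ¬x) ∨ ¬x ∧ u ∧ (¬x ∧ u ∨ y) ∨ ¬z ∧ ¬(x ∧ (¬¬x ∨ z))
= ¬(¬u ∨ ¬x) ∨ ¬x ∧ u ∨ ¬z ∧ ¬(x ∧ (¬¬x ∨ z))
= u ∧ x ∨ ¬x ∧ u ∨ ¬z ∧ ¬(x ∧ (¬¬x ∨ z))
= u ∨ ¬z ∧ ¬(x ∧ (¬¬x ∨ z))
= u ∨ ¬z ∧ ¬(x ∧ (x ∨ z))
= u ∨ ¬z ∧ ¬x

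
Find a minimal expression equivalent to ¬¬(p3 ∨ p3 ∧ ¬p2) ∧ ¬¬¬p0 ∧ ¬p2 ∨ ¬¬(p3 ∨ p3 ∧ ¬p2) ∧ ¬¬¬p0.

¬¬(p3 ∨ p3 ∧ ¬p2) ∧ ¬¬¬p0 ∧ ¬p2 ∨ ¬¬(p3 ∨ p3 ∧ ¬p2) ∧ ¬¬¬p0
= ¬¬(p3 ∨ p3 ∧ ¬p2) ∧ ¬¬¬p0   (absorption)
= ¬¬(p3 ∨ p3 ∧ ¬p2) ∧ ¬p0   (double negation)
= ¬¬p3 ∧ ¬p0   (absorption)
= p3 ∧ ¬p0   (double negation)

p3 ∧ ¬p0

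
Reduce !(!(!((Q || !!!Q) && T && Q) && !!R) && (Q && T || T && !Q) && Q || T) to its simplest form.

!(!(!((Q || !!!Q) && T && Q) && !!R) && (Q && T || T && !Q) && Q || T)
= !(((Q || !!!Q) && T && Q || !R) && (Q && T || T && !Q) && Q || T)
= !(((Q || !Q) && T && Q || !R) && (Q && T || T && !Q) && Q || T)
= !(((Q || !Q) && T && Q || !R) && (Q || !Q) && T && Q || T)
= !((Q || !Q) && T && Q || T)
= !(T && Q || T)
= !T

!T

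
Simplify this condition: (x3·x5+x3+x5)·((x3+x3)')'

x3

(x3·x5+x3+x5)·((x3+x3)')'
= (x3·x5+x3+x5)·(x3')'
= (x3·x5+x3+x5)·x3
= (x3+x5)·x3
= x3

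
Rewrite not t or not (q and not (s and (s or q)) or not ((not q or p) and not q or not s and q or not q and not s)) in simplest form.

not t or not (q and not (s and (s or q)) or not ((not q or p) and not q or not s and q or not q and not s))
= not t or not (q and not (s and (s or q)) or not (not q or not s and q or not q and not s))   — absorption
= not t or not (q and not (s and (s or q)) or not (not q or not s))   — distribution
= not t or not (q and not s or not (not q or not s))   — absorption
= not t or not (q and not s or q and s)   — De Morgan
= not t or not q   — distribution

not t or not q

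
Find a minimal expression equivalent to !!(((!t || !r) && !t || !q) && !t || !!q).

!t || q

!!(((!t || !r) && !t || !q) && !t || !!q)
= !!((!t || !q) && !t || !!q)   [absorption]
= !!(!t || !!q)   [absorption]
= !!(!t || q)   [double negation]
= !t || q   [double negation]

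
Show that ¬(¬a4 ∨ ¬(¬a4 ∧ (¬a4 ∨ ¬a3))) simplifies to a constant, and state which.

False

¬(¬a4 ∨ ¬(¬a4 ∧ (¬a4 ∨ ¬a3)))
= ¬(¬a4 ∨ ¬¬a4)   — absorption
= a4 ∧ ¬a4   — De Morgan
= False   — complement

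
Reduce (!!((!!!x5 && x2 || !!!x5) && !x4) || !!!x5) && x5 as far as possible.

(!!((!!!x5 && x2 || !!!x5) && !x4) || !!!x5) && x5
= ((!!!x5 && x2 || !!!x5) && !x4 || !!!x5) && x5   — double negation
= (!!!x5 && !x4 || !!!x5) && x5   — absorption
= !!!x5 && x5   — absorption
= !x5 && x5   — double negation
= false   — complement

false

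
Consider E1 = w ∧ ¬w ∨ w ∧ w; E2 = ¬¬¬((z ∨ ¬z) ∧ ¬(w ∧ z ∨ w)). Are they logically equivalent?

E1: w ∧ ¬w ∨ w ∧ w
    = w   [distribution]
E2: ¬¬¬((z ∨ ¬z) ∧ ¬(w ∧ z ∨ w))
    = ¬¬¬((z ∨ ¬z) ∧ ¬w)   [absorption]
    = ¬((z ∨ ¬z) ∧ ¬w)   [double negation]
    = ¬¬w   [complement / identity]
    = w   [double negation]
Both reduce to w, so they are equivalent.

Yes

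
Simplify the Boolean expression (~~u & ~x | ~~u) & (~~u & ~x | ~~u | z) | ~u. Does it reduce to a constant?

(~~u & ~x | ~~u) & (~~u & ~x | ~~u | z) | ~u
= ~~u & ~x | ~~u | ~u   [absorption]
= ~~u | ~u   [absorption]
= u | ~u   [double negation]
= 1   [complement]

1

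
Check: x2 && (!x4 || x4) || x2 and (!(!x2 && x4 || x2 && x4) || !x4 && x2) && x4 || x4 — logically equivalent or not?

E1: x2 && (!x4 || x4) || x2
    = x2 || x2   (complement / identity)
    = x2   (idempotence)
E2: (!(!x2 && x4 || x2 && x4) || !x4 && x2) && x4 || x4
    = (!x4 || !x4 && x2) && x4 || x4   (distribution)
    = !x4 && x4 || x4   (absorption)
    = x4   (complement / identity)
These differ: at x2=1, x4=0, E1 = 1 but E2 = 0.

No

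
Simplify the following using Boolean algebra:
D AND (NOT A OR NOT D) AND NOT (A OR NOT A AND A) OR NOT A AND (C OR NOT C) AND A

D AND NOT A

D AND (NOT A OR NOT D) AND NOT (A OR NOT A AND A) OR NOT A AND (C OR NOT C) AND A
= D AND (NOT A OR NOT D) AND NOT (A OR NOT A AND A) OR NOT A AND A   [complement / identity]
= D AND (NOT A OR NOT D) AND NOT A OR NOT A AND A   [complement / identity]
= D AND NOT A OR NOT A AND A   [absorption]
= D AND NOT A   [complement / identity]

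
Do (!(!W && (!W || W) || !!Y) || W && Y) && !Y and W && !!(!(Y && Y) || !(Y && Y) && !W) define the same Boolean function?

Yes

E1: (!(!W && (!W || W) || !!Y) || W && Y) && !Y
    = (!(!W || !!Y) || W && Y) && !Y   [complement / identity]
    = (W && !Y || W && Y) && !Y   [De Morgan]
    = W && !Y   [distribution]
E2: W && !!(!(Y && Y) || !(Y && Y) && !W)
    = W && (!(Y && Y) || !(Y && Y) && !W)   [double negation]
    = W && !(Y && Y)   [absorption]
    = W && !Y   [idempotence]
Both reduce to W && !Y, so they are equivalent.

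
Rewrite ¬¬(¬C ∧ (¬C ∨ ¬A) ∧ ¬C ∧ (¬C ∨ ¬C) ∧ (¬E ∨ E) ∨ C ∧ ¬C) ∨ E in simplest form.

¬C ∨ E

¬¬(¬C ∧ (¬C ∨ ¬A) ∧ ¬C ∧ (¬C ∨ ¬C) ∧ (¬E ∨ E) ∨ C ∧ ¬C) ∨ E
= ¬¬(¬C ∧ (¬C ∨ ¬A) ∧ ¬C ∧ ¬C ∧ (¬E ∨ E) ∨ C ∧ ¬C) ∨ E
= ¬¬(¬C ∧ ¬C ∧ ¬C ∧ (¬E ∨ E) ∨ C ∧ ¬C) ∨ E
= ¬¬(¬C ∧ ¬C ∧ (¬E ∨ E) ∨ C ∧ ¬C) ∨ E
= ¬¬(¬C ∧ ¬C ∨ C ∧ ¬C) ∨ E
= ¬¬¬C ∨ E
= ¬C ∨ E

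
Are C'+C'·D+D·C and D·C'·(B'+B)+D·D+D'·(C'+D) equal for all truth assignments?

E1: C'+C'·D+D·C
    = C'+D   (distribution)
E2: D·C'·(B'+B)+D·D+D'·(C'+D)
    = D·(C'·(B'+B)+D)+D'·(C'+D)   (distribution)
    = D·(C'+D)+D'·(C'+D)   (complement / identity)
    = C'+D   (distribution)
Both reduce to C'+D, so they are equivalent.

Yes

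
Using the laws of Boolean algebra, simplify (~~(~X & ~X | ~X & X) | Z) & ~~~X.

(~~(~X & ~X | ~X & X) | Z) & ~~~X
= (~~~X | Z) & ~~~X   — distribution
= ~~~X   — absorption
= ~X   — double negation

~X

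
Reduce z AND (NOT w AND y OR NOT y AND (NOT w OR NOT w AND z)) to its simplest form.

z AND (NOT w AND y OR NOT y AND (NOT w OR NOT w AND z))
= z AND (NOT w AND y OR NOT y AND NOT w)
= z AND NOT w

z AND NOT w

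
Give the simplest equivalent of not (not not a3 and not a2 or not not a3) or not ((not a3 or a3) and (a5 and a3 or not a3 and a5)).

not a3 or not a5

not (not not a3 and not a2 or not not a3) or not ((not a3 or a3) and (a5 and a3 or not a3 and a5))
= not (not not a3 and not a2 or not not a3) or not ((not a3 or a3) and a5)   [distribution]
= not (not not a3 and not a2 or not not a3) or not a5   [complement / identity]
= not not not a3 or not a5   [absorption]
= not a3 or not a5   [double negation]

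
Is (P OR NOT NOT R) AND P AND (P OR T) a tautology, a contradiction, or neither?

neither

(P OR NOT NOT R) AND P AND (P OR T)
= (P OR R) AND P AND (P OR T)   (double negation)
= (P OR R) AND P   (absorption)
= P   (absorption)
This depends on P, so it is not a constant.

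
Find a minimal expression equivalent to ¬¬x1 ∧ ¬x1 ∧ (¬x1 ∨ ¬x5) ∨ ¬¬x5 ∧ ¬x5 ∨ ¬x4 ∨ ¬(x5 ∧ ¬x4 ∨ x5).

¬¬x1 ∧ ¬x1 ∧ (¬x1 ∨ ¬x5) ∨ ¬¬x5 ∧ ¬x5 ∨ ¬x4 ∨ ¬(x5 ∧ ¬x4 ∨ x5)
= ¬¬x1 ∧ ¬x1 ∨ ¬¬x5 ∧ ¬x5 ∨ ¬x4 ∨ ¬(x5 ∧ ¬x4 ∨ x5)
= ¬¬x1 ∧ ¬x1 ∨ ¬¬x5 ∧ ¬x5 ∨ ¬x4 ∨ ¬x5
= ¬¬x1 ∧ ¬x1 ∨ x5 ∧ ¬x5 ∨ ¬x4 ∨ ¬x5
= x1 ∧ ¬x1 ∨ x5 ∧ ¬x5 ∨ ¬x4 ∨ ¬x5
= x1 ∧ ¬x1 ∨ ¬x4 ∨ ¬x5
= ¬x4 ∨ ¬x5

¬x4 ∨ ¬x5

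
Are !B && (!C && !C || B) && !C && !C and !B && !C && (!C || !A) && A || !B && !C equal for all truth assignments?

E1: !B && (!C && !C || B) && !C && !C
    = !B && !C && !C   — absorption
    = !B && !C   — idempotence
E2: !B && !C && (!C || !A) && A || !B && !C
    = !B && !C && A || !B && !C   — absorption
    = !B && !C   — absorption
Both reduce to !B && !C, so they are equivalent.

Yes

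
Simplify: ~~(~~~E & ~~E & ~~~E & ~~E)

0

~~(~~~E & ~~E & ~~~E & ~~E)
= ~~(~~~E & ~~E)   — idempotence
= ~(~~E | ~E)   — De Morgan
= ~E & E   — De Morgan
= 0   — complement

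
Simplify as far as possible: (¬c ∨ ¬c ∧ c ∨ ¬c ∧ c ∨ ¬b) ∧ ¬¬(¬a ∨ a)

(¬c ∨ ¬c ∧ c ∨ ¬c ∧ c ∨ ¬b) ∧ ¬¬(¬a ∨ a)
= (¬c ∨ ¬c ∧ c ∨ ¬b) ∧ ¬¬(¬a ∨ a)   (complement / identity)
= (¬c ∨ ¬c ∧ c ∨ ¬b) ∧ (¬a ∨ a)   (double negation)
= ¬c ∨ ¬c ∧ c ∨ ¬b   (complement / identity)
= ¬c ∨ ¬b   (complement / identity)

¬c ∨ ¬b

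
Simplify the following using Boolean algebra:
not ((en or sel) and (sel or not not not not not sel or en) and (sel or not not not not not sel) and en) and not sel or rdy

not ((en or sel) and (sel or not not not not not sel or en) and (sel or not not not not not sel) and en) and not sel or rdy
= not ((en or sel) and (sel or not not not not not sel) and en) and not sel or rdy
= not ((en or sel) and (sel or not not not sel) and en) and not sel or rdy
= not ((en or sel) and (sel or not sel) and en) and not sel or rdy
= not ((en or sel) and en) and not sel or rdy
= not en and not sel or rdy

not en and not sel or rdy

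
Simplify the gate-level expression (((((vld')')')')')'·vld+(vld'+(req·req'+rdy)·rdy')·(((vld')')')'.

vld

(((((vld')')')')')'·vld+(vld'+(req·req'+rdy)·rdy')·(((vld')')')'
= (((((vld')')')')')'·vld+(vld'+rdy·rdy')·(((vld')')')'
= (((vld')')')'·vld+(vld'+rdy·rdy')·(((vld')')')'
= (((vld')')')'·vld+vld'·(((vld')')')'
= (((vld')')')'
= (vld')'
= vld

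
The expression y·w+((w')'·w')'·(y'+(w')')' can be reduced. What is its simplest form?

y

y·w+((w')'·w')'·(y'+(w')')'
= y·w+(w'+w)·(y'+(w')')'   — De Morgan
= y·w+(w'+w)·y·w'   — De Morgan
= y·w+y·w'   — complement / identity
= y   — distribution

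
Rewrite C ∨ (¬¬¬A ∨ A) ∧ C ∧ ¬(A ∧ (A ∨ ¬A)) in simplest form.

C

C ∨ (¬¬¬A ∨ A) ∧ C ∧ ¬(A ∧ (A ∨ ¬A))
= C ∨ (¬¬¬A ∨ A) ∧ C ∧ ¬A
= C ∨ (¬A ∨ A) ∧ C ∧ ¬A
= C ∨ C ∧ ¬A
= C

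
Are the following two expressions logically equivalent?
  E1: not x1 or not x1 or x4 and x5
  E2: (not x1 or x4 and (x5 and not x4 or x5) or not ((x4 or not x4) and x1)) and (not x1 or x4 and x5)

Yes

E1: not x1 or not x1 or x4 and x5
    = not x1 or x4 and x5   — idempotence
E2: (not x1 or x4 and (x5 and not x4 or x5) or not ((x4 or not x4) and x1)) and (not x1 or x4 and x5)
    = (not x1 or x4 and (x5 and not x4 or x5) or not x1) and (not x1 or x4 and x5)   — complement / identity
    = (not x1 or x4 and x5 or not x1) and (not x1 or x4 and x5)   — absorption
    = not x1 or x4 and x5   — absorption
Both reduce to not x1 or x4 and x5, so they are equivalent.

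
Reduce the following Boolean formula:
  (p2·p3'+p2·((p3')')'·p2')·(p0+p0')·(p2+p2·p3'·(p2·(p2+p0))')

p2·p3'

(p2·p3'+p2·((p3')')'·p2')·(p0+p0')·(p2+p2·p3'·(p2·(p2+p0))')
= (p2·p3'+p2·((p3')')'·p2')·(p2+p2·p3'·(p2·(p2+p0))')   — complement / identity
= (p2·p3'+p2·p3'·p2')·(p2+p2·p3'·(p2·(p2+p0))')   — double negation
= (p2·p3'+p2·p3'·p2')·(p2+p2·p3'·p2')   — absorption
= p2·p3'·p2'+p2·p3'·p2   — distribution
= p2·p3'   — distribution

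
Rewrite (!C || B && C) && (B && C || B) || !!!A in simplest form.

(!C || B && C) && (B && C || B) || !!!A
= B && C || !C && B || !!!A
= B || !!!A
= B || !A

B || !A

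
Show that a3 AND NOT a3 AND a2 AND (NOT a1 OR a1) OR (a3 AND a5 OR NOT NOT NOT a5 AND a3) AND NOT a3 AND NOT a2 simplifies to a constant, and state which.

a3 AND NOT a3 AND a2 AND (NOT a1 OR a1) OR (a3 AND a5 OR NOT NOT NOT a5 AND a3) AND NOT a3 AND NOT a2
= a3 AND NOT a3 AND a2 AND (NOT a1 OR a1) OR (a3 AND a5 OR NOT a5 AND a3) AND NOT a3 AND NOT a2   — double negation
= a3 AND NOT a3 AND a2 OR (a3 AND a5 OR NOT a5 AND a3) AND NOT a3 AND NOT a2   — complement / identity
= a3 AND NOT a3 AND a2 OR a3 AND NOT a3 AND NOT a2   — distribution
= a3 AND NOT a3   — distribution
= FALSE   — complement

FALSE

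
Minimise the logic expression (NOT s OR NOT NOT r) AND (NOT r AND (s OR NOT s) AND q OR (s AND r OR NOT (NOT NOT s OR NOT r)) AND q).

(NOT s OR NOT NOT r) AND (NOT r AND (s OR NOT s) AND q OR (s AND r OR NOT (NOT NOT s OR NOT r)) AND q)
= (NOT s OR r) AND (NOT r AND (s OR NOT s) AND q OR (s AND r OR NOT (NOT NOT s OR NOT r)) AND q)
= (NOT s OR r) AND (NOT r AND (s OR NOT s) AND q OR (s AND r OR NOT s AND r) AND q)
= (NOT s OR r) AND (NOT r AND (s OR NOT s) AND q OR (s OR NOT s) AND r AND q)
= (NOT s OR r) AND (NOT r AND (s OR NOT s) OR (s OR NOT s) AND r) AND q
= (NOT s OR r) AND (s OR NOT s) AND q
= (NOT s OR r) AND q

(NOT s OR r) AND q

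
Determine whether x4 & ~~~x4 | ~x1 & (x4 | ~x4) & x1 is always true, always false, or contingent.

x4 & ~~~x4 | ~x1 & (x4 | ~x4) & x1
= x4 & ~~~x4 | ~x1 & x1   (complement / identity)
= x4 & ~x4 | ~x1 & x1   (double negation)
= x4 & ~x4   (complement / identity)
= 0   (complement)

always false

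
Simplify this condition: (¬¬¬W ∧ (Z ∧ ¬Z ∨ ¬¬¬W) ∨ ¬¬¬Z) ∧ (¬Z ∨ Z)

(¬¬¬W ∧ (Z ∧ ¬Z ∨ ¬¬¬W) ∨ ¬¬¬Z) ∧ (¬Z ∨ Z)
= ¬¬¬W ∧ (Z ∧ ¬Z ∨ ¬¬¬W) ∨ ¬¬¬Z   (complement / identity)
= ¬¬¬W ∧ ¬¬¬W ∨ ¬¬¬Z   (complement / identity)
= ¬¬¬W ∨ ¬¬¬Z   (idempotence)
= ¬W ∨ ¬¬¬Z   (double negation)
= ¬W ∨ ¬Z   (double negation)

¬W ∨ ¬Z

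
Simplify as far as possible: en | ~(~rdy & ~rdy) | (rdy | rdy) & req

en | rdy

en | ~(~rdy & ~rdy) | (rdy | rdy) & req
= en | rdy | rdy | (rdy | rdy) & req   — De Morgan
= en | rdy | rdy   — absorption
= en | rdy   — idempotence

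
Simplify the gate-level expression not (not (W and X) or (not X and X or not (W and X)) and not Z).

W and X

not (not (W and X) or (not X and X or not (W and X)) and not Z)
= not (not (W and X) or not (W and X) and not Z)   (complement / identity)
= not not (W and X)   (absorption)
= W and X   (double negation)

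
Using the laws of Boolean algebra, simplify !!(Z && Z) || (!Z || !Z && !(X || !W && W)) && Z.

!!(Z && Z) || (!Z || !Z && !(X || !W && W)) && Z
= !!(Z && Z) || (!Z || !Z && !X) && Z
= !!(Z && Z) || !Z && Z
= Z && Z || !Z && Z
= Z

Z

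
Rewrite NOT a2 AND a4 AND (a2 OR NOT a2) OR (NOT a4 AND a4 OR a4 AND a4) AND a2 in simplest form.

NOT a2 AND a4 AND (a2 OR NOT a2) OR (NOT a4 AND a4 OR a4 AND a4) AND a2
= NOT a2 AND a4 OR (NOT a4 AND a4 OR a4 AND a4) AND a2
= NOT a2 AND a4 OR a4 AND a2
= a4

a4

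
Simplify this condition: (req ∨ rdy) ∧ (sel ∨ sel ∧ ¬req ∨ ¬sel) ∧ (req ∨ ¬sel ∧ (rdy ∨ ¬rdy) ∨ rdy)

(req ∨ rdy) ∧ (sel ∨ sel ∧ ¬req ∨ ¬sel) ∧ (req ∨ ¬sel ∧ (rdy ∨ ¬rdy) ∨ rdy)
= (req ∨ rdy) ∧ (sel ∨ ¬sel) ∧ (req ∨ ¬sel ∧ (rdy ∨ ¬rdy) ∨ rdy)   [absorption]
= (req ∨ rdy) ∧ (req ∨ ¬sel ∧ (rdy ∨ ¬rdy) ∨ rdy)   [complement / identity]
= (req ∨ rdy) ∧ (req ∨ ¬sel ∨ rdy)   [complement / identity]
= rdy ∨ req ∧ (req ∨ ¬sel)   [distribution]
= rdy ∨ req   [absorption]

rdy ∨ req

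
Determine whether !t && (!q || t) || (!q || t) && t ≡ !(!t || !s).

No

E1: !t && (!q || t) || (!q || t) && t
    = !q || t   — distribution
E2: !(!t || !s)
    = t && s   — De Morgan
These differ: at q=0, s=0, t=0, E1 = 1 but E2 = 0.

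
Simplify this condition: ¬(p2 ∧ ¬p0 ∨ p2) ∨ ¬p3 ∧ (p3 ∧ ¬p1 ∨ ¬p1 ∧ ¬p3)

¬p2 ∨ ¬p3 ∧ ¬p1

¬(p2 ∧ ¬p0 ∨ p2) ∨ ¬p3 ∧ (p3 ∧ ¬p1 ∨ ¬p1 ∧ ¬p3)
= ¬(p2 ∧ ¬p0 ∨ p2) ∨ ¬p3 ∧ ¬p1   (distribution)
= ¬p2 ∨ ¬p3 ∧ ¬p1   (absorption)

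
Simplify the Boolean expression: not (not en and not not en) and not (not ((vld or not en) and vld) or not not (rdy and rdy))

not (not en and not not en) and not (not ((vld or not en) and vld) or not not (rdy and rdy))
= (en or not en) and not (not ((vld or not en) and vld) or not not (rdy and rdy))   (De Morgan)
= (en or not en) and (vld or not en) and vld and not (rdy and rdy)   (De Morgan)
= (vld or not en) and vld and not (rdy and rdy)   (complement / identity)
= (vld or not en) and vld and not rdy   (idempotence)
= vld and not rdy   (absorption)

vld and not rdy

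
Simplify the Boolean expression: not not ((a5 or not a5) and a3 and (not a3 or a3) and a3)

a3

not not ((a5 or not a5) and a3 and (not a3 or a3) and a3)
= not not (a3 and (not a3 or a3) and a3)   — complement / identity
= not not (a3 and a3)   — complement / identity
= not not a3   — idempotence
= a3   — double negation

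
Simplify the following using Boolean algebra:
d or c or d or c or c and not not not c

d or c or d or c or c and not not not c
= d or c or c and not not not c
= d or c or c and not c
= d or c

d or c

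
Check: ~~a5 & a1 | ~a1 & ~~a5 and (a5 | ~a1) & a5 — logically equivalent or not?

Yes

E1: ~~a5 & a1 | ~a1 & ~~a5
    = ~~a5   [distribution]
    = a5   [double negation]
E2: (a5 | ~a1) & a5
    = a5   [absorption]
Both reduce to a5, so they are equivalent.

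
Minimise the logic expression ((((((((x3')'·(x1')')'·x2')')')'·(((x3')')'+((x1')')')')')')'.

x3'+x1'

((((((((x3')'·(x1')')'·x2')')')'·(((x3')')'+((x1')')')')')')'
= ((((((((x3')'·(x1')')'·x2')')')'·(x3')'·(x1')')')')'   (De Morgan)
= ((((((x3')'·(x1')'+x2)')'·(x3')'·(x1')')')')'   (De Morgan)
= (((((x3')'·(x1')'+x2)·(x3')'·(x1')')')')'   (double negation)
= (((x3')'·(x1')'+x2)·(x3')'·(x1')')'   (double negation)
= ((x3')'·(x1')')'   (absorption)
= x3'+x1'   (De Morgan)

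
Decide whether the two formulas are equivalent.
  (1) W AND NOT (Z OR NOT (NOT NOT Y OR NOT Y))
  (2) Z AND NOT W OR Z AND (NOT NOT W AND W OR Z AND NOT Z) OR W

E1: W AND NOT (Z OR NOT (NOT NOT Y OR NOT Y))
    = W AND NOT (Z OR NOT Y AND Y)   (De Morgan)
    = W AND NOT Z   (complement / identity)
E2: Z AND NOT W OR Z AND (NOT NOT W AND W OR Z AND NOT Z) OR W
    = Z AND NOT W OR Z AND NOT NOT W AND W OR W   (complement / identity)
    = Z AND NOT W OR Z AND W AND W OR W   (double negation)
    = Z AND NOT W OR Z AND W OR W   (idempotence)
    = Z OR W   (distribution)
These differ: at W=0, Y=0, Z=1, E1 = 0 but E2 = 1.

No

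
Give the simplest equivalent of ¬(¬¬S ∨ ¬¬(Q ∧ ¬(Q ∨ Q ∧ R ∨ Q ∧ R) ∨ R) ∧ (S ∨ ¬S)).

¬S ∧ ¬R

¬(¬¬S ∨ ¬¬(Q ∧ ¬(Q ∨ Q ∧ R ∨ Q ∧ R) ∨ R) ∧ (S ∨ ¬S))
= ¬(¬¬S ∨ ¬¬(Q ∧ ¬(Q ∨ Q ∧ R ∨ Q ∧ R) ∨ R))   — complement / identity
= ¬(¬¬S ∨ ¬¬(Q ∧ ¬(Q ∨ Q ∧ R) ∨ R))   — absorption
= ¬(¬¬S ∨ ¬¬(Q ∧ ¬Q ∨ R))   — absorption
= ¬S ∧ ¬(Q ∧ ¬Q ∨ R)   — De Morgan
= ¬S ∧ ¬R   — complement / identity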